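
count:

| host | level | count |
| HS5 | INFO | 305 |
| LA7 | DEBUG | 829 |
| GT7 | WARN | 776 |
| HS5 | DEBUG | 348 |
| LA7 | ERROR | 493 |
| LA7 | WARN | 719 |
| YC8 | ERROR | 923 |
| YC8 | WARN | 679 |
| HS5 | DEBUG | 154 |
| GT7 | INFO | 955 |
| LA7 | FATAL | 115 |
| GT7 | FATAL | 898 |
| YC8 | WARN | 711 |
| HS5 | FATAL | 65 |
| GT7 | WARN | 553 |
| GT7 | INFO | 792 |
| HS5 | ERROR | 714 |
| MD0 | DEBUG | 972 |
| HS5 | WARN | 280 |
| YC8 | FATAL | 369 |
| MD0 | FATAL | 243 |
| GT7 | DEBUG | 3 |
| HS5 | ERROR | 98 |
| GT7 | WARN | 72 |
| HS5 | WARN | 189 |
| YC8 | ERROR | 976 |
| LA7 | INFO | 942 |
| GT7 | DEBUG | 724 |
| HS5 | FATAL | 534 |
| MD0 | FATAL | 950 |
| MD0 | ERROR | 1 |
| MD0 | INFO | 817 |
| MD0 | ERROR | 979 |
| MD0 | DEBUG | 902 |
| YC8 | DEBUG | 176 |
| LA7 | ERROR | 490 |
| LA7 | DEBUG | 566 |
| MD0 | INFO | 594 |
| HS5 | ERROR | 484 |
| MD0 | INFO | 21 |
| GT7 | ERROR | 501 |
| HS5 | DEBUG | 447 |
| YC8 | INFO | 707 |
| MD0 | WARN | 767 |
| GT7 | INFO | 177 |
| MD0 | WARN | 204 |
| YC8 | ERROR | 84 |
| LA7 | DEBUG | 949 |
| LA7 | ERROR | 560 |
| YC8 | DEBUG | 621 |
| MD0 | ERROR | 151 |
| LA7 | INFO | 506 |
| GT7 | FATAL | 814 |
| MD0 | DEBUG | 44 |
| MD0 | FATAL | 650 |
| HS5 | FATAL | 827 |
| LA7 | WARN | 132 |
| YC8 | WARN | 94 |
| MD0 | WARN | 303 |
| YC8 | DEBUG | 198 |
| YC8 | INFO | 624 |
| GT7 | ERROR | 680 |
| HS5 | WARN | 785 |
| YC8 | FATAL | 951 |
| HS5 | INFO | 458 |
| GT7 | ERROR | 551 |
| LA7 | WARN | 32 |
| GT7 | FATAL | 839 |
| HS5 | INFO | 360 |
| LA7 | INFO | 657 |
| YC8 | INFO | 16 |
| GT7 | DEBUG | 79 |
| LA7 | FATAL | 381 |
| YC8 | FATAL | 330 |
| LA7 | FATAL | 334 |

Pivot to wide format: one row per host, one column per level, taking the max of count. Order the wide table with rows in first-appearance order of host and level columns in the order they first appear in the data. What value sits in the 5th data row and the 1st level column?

817

With rows in first-appearance order of host, row 5 is host=MD0. level columns in first-appearance order: INFO, DEBUG, WARN, ERROR, FATAL; column 1 is INFO.
Long rows with host=MD0, level=INFO: max(817, 594, 21) = 817.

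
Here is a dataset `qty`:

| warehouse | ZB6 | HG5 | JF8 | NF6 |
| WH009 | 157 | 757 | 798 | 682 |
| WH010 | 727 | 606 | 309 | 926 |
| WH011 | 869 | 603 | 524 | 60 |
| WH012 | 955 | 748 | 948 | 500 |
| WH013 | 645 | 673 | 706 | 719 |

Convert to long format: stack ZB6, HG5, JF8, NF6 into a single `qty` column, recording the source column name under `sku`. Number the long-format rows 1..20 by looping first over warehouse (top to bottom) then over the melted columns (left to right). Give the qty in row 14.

748

20 rows total (5 × 4). Row 14: index ⌊(14-1)/4⌋ = 3 into warehouse → WH012; (14-1) mod 4 = 1 into the melted columns → HG5.
So row 14 is (WH012, HG5, 748); qty = 748.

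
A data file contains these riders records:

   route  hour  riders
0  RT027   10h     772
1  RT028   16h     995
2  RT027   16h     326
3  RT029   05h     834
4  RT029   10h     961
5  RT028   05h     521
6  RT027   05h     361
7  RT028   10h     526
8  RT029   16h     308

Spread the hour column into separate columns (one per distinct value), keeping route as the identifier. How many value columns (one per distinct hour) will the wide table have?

3 distinct hour values: 05h, 10h, 16h.

3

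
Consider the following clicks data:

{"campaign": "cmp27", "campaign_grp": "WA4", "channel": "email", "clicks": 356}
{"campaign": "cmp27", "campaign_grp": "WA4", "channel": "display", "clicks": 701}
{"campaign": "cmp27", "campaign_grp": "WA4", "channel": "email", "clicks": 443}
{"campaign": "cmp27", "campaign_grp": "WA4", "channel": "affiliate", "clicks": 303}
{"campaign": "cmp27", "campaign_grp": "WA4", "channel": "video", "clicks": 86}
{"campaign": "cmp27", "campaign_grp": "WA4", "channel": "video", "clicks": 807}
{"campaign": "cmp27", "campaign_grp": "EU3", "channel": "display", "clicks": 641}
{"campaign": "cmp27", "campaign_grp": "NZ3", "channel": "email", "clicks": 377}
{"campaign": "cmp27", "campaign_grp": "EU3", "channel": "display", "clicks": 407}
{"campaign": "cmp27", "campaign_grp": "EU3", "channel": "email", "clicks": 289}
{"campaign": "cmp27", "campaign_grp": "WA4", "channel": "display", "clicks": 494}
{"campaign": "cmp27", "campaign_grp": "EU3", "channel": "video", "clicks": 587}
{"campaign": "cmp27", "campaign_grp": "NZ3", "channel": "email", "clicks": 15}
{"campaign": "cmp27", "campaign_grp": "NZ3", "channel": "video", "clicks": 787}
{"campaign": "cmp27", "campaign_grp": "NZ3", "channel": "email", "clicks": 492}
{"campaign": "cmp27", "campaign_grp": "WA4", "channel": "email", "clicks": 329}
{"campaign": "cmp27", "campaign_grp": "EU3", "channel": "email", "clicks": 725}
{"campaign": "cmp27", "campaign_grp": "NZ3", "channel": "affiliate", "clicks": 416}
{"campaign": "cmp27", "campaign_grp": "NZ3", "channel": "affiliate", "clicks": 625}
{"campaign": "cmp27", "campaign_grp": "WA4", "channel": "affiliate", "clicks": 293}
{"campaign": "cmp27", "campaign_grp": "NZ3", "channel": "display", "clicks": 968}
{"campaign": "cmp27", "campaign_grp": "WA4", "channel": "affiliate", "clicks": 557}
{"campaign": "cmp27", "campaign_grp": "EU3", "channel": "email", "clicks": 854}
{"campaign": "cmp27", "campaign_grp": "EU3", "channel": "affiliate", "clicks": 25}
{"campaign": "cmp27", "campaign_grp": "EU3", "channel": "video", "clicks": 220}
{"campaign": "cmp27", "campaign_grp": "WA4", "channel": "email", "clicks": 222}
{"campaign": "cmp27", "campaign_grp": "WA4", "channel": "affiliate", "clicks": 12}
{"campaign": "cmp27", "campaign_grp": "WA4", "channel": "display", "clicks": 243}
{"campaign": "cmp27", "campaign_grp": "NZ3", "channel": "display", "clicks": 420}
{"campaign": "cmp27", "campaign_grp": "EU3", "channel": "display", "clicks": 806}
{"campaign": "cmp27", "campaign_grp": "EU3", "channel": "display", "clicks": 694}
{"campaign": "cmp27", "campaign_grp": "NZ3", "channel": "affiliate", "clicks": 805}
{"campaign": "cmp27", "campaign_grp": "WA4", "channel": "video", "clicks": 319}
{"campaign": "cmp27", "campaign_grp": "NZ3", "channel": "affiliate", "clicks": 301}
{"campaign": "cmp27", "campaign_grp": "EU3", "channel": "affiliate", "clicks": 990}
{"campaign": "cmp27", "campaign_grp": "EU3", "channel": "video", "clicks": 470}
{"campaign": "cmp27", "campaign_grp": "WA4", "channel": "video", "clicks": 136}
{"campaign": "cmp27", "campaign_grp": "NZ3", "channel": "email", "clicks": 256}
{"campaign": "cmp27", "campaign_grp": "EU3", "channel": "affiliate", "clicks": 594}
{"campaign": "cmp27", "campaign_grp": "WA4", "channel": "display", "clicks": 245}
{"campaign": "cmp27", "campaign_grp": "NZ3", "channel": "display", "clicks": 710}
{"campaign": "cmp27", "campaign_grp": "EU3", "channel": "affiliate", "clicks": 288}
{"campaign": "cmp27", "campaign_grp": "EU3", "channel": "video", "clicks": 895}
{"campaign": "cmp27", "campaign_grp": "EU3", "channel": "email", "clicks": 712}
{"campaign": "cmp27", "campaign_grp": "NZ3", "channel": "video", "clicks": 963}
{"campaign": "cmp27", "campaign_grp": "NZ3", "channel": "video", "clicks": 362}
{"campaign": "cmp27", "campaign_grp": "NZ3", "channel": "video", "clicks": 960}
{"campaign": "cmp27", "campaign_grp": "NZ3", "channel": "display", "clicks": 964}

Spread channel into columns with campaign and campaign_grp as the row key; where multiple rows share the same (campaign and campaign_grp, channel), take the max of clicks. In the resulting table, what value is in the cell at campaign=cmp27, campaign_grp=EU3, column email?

854

Rows with campaign=cmp27, campaign_grp=EU3 and channel=email: clicks values are 289, 725, 854, 712.
max(289, 725, 854, 712) = 854.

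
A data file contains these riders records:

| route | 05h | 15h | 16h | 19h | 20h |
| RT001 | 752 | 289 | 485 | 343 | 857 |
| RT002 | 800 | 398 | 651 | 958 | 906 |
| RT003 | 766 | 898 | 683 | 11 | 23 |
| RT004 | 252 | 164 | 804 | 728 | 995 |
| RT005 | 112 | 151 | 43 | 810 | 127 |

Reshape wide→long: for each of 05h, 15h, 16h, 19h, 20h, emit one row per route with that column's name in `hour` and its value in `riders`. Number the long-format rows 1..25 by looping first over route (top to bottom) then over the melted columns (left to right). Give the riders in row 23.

25 rows total (5 × 5). Row 23: index ⌊(23-1)/5⌋ = 4 into route → RT005; (23-1) mod 5 = 2 into the melted columns → 16h.
So row 23 is (RT005, 16h, 43); riders = 43.

43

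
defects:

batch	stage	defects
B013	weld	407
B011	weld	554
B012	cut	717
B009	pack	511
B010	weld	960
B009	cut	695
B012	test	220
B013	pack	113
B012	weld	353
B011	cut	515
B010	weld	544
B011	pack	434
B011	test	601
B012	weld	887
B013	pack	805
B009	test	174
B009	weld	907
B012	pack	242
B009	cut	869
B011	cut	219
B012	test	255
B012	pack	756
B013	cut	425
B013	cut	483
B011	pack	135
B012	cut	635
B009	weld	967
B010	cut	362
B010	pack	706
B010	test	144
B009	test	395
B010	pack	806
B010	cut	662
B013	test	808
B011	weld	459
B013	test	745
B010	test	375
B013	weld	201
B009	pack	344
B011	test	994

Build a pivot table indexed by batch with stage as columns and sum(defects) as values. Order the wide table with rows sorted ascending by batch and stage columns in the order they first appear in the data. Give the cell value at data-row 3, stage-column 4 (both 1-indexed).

1595

With rows sorted ascending by batch, row 3 is batch=B011. stage columns in first-appearance order: weld, cut, pack, test; column 4 is test.
Long rows with batch=B011, stage=test: 601 + 994 = 1595.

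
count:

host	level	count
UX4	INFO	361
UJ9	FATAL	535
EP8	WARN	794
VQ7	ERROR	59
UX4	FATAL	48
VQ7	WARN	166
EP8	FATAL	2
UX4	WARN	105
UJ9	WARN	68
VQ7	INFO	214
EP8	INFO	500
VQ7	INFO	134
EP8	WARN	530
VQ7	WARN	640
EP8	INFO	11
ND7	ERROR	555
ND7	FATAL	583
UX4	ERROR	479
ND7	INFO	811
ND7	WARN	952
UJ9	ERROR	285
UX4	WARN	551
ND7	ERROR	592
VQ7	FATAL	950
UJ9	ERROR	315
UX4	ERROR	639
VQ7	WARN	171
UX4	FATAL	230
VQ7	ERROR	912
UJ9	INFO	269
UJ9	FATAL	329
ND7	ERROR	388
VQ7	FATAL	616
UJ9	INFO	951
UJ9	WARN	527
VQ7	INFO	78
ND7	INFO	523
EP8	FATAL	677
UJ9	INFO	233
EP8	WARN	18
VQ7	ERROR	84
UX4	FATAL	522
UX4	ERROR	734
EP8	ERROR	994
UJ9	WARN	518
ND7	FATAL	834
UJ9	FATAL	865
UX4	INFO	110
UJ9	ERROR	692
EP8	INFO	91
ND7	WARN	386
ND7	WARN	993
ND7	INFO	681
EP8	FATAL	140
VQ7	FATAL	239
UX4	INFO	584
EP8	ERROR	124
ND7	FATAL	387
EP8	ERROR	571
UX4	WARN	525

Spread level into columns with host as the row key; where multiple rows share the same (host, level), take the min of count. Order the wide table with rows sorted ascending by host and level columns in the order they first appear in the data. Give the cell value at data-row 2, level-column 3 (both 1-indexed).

With rows sorted ascending by host, row 2 is host=ND7. level columns in first-appearance order: INFO, FATAL, WARN, ERROR; column 3 is WARN.
Long rows with host=ND7, level=WARN: min(952, 386, 993) = 386.

386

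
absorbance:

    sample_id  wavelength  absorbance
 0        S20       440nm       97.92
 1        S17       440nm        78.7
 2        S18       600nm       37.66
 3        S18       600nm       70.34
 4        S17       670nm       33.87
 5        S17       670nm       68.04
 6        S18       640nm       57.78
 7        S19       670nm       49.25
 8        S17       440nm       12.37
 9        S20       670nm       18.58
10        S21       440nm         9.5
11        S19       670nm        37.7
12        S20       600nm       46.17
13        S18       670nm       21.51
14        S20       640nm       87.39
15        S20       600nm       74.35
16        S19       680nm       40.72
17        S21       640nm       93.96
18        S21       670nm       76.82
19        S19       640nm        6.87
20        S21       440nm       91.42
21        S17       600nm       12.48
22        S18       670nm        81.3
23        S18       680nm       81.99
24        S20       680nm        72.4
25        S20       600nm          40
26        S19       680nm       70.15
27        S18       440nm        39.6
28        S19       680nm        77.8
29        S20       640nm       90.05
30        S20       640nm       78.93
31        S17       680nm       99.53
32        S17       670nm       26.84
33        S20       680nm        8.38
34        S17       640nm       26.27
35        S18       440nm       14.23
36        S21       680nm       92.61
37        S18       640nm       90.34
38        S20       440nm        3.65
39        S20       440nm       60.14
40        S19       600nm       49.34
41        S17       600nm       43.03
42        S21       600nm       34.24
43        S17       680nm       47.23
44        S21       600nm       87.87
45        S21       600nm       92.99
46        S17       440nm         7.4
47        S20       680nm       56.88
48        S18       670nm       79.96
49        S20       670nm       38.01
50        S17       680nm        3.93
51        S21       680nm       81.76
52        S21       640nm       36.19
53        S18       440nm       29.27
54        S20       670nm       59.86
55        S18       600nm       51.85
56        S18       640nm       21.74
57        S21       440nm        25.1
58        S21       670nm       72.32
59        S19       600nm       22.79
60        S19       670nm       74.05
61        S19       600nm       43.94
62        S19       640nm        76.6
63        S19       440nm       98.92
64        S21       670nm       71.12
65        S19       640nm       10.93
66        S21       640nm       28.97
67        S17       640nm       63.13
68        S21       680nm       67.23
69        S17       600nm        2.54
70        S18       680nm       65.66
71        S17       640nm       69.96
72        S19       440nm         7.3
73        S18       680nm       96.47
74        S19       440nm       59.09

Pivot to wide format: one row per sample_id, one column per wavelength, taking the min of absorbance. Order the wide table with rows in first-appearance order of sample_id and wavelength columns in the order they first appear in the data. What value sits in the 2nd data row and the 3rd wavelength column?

With rows in first-appearance order of sample_id, row 2 is sample_id=S17. wavelength columns in first-appearance order: 440nm, 600nm, 670nm, 640nm, 680nm; column 3 is 670nm.
Long rows with sample_id=S17, wavelength=670nm: min(33.87, 68.04, 26.84) = 26.84.

26.84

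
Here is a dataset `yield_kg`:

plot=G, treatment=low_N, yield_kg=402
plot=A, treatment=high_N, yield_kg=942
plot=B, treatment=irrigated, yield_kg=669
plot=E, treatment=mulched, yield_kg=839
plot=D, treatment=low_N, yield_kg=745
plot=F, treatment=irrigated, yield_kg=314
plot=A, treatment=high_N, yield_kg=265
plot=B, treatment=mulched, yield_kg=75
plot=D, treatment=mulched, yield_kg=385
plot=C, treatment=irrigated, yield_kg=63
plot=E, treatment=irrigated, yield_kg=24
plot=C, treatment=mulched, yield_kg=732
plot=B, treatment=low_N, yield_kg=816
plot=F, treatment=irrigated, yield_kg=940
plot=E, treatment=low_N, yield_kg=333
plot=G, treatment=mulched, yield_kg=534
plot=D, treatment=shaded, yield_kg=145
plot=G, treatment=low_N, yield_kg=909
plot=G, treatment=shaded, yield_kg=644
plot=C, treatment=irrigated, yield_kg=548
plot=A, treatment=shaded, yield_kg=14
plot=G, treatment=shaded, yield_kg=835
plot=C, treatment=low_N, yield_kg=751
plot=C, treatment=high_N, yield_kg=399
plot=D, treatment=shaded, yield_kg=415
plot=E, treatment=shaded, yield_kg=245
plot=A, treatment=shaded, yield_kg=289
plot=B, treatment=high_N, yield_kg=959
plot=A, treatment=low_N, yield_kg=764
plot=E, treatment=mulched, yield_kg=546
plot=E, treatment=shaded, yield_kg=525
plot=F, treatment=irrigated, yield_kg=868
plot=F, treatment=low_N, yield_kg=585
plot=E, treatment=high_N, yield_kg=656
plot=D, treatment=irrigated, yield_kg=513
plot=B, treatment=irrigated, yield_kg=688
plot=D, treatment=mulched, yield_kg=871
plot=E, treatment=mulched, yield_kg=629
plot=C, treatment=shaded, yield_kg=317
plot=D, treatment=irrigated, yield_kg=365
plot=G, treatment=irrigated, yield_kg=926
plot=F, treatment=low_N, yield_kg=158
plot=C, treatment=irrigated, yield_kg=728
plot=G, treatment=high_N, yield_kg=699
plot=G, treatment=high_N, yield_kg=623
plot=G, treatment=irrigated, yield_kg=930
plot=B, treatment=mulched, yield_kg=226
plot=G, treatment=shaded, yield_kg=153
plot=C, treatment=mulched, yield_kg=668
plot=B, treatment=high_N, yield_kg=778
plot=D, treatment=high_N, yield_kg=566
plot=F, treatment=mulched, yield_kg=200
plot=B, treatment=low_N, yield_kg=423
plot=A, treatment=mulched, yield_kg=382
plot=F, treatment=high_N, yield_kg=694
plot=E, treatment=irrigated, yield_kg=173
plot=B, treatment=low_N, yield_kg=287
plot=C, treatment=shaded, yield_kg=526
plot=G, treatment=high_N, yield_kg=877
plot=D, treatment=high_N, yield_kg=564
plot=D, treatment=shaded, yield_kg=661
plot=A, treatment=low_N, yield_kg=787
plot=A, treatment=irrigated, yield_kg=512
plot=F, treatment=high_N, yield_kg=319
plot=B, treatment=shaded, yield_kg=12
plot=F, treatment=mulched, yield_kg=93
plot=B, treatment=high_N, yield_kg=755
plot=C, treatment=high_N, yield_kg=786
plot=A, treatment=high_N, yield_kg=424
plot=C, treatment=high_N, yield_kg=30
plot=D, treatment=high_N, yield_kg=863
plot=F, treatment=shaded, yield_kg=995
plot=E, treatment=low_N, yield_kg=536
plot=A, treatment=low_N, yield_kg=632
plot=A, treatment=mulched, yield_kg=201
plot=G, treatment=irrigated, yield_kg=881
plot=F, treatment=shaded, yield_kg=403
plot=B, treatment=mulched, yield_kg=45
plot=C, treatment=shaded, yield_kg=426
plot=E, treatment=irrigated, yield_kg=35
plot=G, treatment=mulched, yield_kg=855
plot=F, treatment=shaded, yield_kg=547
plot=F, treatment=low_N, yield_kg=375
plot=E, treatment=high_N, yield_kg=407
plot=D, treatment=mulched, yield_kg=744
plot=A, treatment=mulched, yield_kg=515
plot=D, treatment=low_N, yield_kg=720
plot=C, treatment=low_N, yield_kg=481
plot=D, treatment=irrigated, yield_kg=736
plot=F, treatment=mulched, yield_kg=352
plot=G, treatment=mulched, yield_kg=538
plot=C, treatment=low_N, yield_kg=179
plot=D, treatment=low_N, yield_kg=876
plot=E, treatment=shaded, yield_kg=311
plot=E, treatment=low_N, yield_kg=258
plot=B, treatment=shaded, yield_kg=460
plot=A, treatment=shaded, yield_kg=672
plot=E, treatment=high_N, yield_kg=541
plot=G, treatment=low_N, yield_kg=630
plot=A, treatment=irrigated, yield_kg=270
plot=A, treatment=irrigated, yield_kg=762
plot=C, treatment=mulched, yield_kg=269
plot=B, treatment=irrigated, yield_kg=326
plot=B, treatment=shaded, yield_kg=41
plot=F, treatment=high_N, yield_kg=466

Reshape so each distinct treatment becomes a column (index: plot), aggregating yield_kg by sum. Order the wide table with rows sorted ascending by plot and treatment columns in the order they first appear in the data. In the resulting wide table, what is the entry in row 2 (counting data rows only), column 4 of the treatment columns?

With rows sorted ascending by plot, row 2 is plot=B. treatment columns in first-appearance order: low_N, high_N, irrigated, mulched, shaded; column 4 is mulched.
Long rows with plot=B, treatment=mulched: 75 + 226 + 45 = 346.

346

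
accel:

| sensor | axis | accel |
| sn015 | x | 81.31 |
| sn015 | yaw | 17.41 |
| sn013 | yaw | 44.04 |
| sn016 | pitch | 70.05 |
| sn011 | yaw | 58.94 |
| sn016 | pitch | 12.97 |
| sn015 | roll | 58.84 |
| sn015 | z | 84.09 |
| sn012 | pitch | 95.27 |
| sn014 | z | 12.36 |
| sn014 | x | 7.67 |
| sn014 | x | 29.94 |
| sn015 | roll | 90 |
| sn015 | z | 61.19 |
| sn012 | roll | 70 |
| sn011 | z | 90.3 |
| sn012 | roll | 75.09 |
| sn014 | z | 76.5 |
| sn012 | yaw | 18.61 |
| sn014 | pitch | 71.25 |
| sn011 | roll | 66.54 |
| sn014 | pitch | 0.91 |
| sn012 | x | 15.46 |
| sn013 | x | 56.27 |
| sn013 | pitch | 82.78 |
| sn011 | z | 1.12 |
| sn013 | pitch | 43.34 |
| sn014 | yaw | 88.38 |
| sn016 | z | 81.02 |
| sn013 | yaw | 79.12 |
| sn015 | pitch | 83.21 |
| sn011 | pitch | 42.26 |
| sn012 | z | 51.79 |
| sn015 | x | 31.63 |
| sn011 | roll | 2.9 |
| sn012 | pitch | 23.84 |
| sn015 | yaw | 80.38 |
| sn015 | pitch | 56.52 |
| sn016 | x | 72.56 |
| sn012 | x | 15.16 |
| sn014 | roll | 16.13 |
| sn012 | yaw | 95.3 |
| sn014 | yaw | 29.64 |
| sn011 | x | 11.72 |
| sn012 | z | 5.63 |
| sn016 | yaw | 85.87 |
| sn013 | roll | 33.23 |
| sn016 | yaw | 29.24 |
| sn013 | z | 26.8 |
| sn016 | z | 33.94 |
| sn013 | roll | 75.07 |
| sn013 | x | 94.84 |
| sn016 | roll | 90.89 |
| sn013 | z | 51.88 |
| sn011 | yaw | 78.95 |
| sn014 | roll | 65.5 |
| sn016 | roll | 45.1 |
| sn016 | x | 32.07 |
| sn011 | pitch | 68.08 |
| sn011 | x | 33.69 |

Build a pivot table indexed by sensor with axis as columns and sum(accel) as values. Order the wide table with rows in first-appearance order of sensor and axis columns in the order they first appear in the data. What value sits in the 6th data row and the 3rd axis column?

72.16

With rows in first-appearance order of sensor, row 6 is sensor=sn014. axis columns in first-appearance order: x, yaw, pitch, roll, z; column 3 is pitch.
Long rows with sensor=sn014, axis=pitch: 71.25 + 0.91 = 72.16.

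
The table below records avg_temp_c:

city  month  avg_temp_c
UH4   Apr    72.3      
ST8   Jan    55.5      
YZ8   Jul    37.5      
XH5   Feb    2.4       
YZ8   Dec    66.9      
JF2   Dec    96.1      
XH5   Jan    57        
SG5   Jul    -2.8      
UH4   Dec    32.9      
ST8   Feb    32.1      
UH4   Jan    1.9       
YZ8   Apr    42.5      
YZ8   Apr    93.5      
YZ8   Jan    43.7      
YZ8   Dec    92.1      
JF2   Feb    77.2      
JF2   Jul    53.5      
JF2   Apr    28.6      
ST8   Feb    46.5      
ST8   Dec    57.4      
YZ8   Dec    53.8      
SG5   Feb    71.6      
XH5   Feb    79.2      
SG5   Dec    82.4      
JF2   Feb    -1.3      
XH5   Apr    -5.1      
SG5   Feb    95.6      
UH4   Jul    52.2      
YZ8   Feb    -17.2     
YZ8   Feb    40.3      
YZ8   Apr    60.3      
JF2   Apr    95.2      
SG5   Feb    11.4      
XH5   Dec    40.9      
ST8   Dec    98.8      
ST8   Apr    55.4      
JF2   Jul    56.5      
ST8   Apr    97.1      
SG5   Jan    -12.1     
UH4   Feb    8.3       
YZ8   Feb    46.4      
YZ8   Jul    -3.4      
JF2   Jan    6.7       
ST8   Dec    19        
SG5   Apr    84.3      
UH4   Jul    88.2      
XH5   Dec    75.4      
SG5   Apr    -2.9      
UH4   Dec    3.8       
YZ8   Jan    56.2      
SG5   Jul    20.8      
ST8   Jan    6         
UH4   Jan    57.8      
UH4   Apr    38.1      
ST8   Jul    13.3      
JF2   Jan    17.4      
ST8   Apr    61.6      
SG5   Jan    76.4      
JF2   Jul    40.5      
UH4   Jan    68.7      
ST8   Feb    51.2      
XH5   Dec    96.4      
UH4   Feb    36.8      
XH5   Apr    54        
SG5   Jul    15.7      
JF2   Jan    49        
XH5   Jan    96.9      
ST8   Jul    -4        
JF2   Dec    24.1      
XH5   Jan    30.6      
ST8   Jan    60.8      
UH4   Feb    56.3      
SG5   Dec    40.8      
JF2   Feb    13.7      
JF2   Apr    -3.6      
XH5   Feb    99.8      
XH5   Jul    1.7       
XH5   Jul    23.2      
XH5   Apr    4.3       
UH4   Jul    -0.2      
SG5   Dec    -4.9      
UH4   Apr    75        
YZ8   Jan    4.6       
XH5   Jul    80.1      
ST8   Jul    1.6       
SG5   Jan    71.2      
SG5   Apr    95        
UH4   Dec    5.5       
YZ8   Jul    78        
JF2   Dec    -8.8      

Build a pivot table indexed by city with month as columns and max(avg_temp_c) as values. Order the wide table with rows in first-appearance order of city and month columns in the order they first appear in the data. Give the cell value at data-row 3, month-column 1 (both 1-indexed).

With rows in first-appearance order of city, row 3 is city=YZ8. month columns in first-appearance order: Apr, Jan, Jul, Feb, Dec; column 1 is Apr.
Long rows with city=YZ8, month=Apr: max(42.5, 93.5, 60.3) = 93.5.

93.5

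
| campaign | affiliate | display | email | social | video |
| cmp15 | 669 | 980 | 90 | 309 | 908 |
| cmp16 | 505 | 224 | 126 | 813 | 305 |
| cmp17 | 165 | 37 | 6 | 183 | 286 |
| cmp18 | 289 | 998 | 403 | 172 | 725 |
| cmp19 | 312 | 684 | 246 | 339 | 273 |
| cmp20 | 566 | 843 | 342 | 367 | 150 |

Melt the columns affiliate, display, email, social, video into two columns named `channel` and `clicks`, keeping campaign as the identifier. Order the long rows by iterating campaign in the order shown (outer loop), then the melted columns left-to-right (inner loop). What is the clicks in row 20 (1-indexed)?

725

30 rows total (6 × 5). Row 20: index ⌊(20-1)/5⌋ = 3 into campaign → cmp18; (20-1) mod 5 = 4 into the melted columns → video.
So row 20 is (cmp18, video, 725); clicks = 725.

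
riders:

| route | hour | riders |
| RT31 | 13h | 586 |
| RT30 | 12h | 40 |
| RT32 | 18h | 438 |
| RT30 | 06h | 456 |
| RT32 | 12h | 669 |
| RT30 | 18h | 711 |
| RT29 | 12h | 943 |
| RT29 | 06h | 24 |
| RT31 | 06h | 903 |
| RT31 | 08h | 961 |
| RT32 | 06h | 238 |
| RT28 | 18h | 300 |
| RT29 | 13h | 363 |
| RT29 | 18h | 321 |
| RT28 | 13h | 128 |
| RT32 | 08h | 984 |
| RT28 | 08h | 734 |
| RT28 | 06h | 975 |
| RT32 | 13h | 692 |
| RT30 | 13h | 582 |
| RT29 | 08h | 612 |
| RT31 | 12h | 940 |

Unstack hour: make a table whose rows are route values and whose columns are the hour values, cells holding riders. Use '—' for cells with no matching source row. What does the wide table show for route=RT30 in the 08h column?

—

No long-format row has route=RT30 and hour=08h, so the cell is —.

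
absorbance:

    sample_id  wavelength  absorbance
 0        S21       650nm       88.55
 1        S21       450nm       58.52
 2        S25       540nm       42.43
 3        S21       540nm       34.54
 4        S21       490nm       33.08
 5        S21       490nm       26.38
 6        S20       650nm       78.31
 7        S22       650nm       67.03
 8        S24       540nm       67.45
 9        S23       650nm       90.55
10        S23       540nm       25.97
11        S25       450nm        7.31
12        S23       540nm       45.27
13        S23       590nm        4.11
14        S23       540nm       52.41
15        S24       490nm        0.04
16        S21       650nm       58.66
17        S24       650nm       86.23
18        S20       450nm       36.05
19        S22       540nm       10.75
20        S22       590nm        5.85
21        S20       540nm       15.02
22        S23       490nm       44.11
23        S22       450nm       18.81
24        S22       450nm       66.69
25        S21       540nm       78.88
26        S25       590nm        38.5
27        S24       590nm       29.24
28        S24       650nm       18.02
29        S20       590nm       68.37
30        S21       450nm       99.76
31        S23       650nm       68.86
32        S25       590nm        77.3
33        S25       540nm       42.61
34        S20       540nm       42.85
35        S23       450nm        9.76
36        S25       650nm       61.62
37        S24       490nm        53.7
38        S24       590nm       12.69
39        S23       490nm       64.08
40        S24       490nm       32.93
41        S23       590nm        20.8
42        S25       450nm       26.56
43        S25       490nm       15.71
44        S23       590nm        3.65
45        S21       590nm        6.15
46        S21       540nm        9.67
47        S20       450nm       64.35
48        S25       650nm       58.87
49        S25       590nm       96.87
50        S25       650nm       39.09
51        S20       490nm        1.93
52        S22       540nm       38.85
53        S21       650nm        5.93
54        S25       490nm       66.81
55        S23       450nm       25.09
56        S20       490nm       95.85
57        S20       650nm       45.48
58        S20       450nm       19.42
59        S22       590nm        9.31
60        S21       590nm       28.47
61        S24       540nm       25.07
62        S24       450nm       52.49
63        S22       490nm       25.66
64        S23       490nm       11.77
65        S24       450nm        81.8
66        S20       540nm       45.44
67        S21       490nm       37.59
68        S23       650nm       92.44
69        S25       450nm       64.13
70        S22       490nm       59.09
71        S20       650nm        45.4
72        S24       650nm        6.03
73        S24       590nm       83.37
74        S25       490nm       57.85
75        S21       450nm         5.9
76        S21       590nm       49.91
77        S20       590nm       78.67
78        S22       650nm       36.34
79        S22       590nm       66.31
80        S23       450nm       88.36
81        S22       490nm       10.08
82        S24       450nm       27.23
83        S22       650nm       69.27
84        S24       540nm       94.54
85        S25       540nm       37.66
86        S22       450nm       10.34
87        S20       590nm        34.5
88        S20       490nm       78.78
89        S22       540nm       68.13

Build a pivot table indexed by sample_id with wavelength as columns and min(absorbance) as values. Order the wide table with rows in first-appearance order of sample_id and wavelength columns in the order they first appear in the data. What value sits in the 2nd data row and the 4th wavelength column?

With rows in first-appearance order of sample_id, row 2 is sample_id=S25. wavelength columns in first-appearance order: 650nm, 450nm, 540nm, 490nm, 590nm; column 4 is 490nm.
Long rows with sample_id=S25, wavelength=490nm: min(15.71, 66.81, 57.85) = 15.71.

15.71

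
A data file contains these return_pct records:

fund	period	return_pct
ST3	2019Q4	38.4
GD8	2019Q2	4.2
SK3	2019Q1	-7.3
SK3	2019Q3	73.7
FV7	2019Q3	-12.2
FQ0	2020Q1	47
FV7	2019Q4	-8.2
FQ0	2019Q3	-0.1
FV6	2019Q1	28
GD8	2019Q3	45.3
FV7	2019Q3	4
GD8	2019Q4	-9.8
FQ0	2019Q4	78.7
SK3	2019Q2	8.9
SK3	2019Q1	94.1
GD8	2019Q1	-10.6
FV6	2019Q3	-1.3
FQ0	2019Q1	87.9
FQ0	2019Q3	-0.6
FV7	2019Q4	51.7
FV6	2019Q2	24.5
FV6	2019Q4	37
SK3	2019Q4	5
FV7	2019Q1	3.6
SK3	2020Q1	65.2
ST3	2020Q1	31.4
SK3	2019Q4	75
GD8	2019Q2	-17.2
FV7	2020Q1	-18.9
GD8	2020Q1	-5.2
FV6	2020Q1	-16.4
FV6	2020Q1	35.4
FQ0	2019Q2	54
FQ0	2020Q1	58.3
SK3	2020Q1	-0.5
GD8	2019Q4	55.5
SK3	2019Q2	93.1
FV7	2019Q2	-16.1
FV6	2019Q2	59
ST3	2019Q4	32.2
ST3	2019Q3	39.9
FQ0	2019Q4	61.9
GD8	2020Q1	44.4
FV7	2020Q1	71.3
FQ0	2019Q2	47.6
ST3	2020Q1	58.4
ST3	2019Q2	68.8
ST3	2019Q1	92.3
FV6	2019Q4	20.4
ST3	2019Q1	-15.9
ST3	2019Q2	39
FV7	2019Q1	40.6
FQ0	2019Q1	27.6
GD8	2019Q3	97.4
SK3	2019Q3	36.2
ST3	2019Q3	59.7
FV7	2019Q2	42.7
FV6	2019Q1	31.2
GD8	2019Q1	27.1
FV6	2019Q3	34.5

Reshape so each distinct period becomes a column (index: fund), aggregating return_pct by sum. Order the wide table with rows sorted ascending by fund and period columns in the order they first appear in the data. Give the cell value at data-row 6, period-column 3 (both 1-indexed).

With rows sorted ascending by fund, row 6 is fund=ST3. period columns in first-appearance order: 2019Q4, 2019Q2, 2019Q1, 2019Q3, 2020Q1; column 3 is 2019Q1.
Long rows with fund=ST3, period=2019Q1: 92.3 + -15.9 = 76.4.

76.4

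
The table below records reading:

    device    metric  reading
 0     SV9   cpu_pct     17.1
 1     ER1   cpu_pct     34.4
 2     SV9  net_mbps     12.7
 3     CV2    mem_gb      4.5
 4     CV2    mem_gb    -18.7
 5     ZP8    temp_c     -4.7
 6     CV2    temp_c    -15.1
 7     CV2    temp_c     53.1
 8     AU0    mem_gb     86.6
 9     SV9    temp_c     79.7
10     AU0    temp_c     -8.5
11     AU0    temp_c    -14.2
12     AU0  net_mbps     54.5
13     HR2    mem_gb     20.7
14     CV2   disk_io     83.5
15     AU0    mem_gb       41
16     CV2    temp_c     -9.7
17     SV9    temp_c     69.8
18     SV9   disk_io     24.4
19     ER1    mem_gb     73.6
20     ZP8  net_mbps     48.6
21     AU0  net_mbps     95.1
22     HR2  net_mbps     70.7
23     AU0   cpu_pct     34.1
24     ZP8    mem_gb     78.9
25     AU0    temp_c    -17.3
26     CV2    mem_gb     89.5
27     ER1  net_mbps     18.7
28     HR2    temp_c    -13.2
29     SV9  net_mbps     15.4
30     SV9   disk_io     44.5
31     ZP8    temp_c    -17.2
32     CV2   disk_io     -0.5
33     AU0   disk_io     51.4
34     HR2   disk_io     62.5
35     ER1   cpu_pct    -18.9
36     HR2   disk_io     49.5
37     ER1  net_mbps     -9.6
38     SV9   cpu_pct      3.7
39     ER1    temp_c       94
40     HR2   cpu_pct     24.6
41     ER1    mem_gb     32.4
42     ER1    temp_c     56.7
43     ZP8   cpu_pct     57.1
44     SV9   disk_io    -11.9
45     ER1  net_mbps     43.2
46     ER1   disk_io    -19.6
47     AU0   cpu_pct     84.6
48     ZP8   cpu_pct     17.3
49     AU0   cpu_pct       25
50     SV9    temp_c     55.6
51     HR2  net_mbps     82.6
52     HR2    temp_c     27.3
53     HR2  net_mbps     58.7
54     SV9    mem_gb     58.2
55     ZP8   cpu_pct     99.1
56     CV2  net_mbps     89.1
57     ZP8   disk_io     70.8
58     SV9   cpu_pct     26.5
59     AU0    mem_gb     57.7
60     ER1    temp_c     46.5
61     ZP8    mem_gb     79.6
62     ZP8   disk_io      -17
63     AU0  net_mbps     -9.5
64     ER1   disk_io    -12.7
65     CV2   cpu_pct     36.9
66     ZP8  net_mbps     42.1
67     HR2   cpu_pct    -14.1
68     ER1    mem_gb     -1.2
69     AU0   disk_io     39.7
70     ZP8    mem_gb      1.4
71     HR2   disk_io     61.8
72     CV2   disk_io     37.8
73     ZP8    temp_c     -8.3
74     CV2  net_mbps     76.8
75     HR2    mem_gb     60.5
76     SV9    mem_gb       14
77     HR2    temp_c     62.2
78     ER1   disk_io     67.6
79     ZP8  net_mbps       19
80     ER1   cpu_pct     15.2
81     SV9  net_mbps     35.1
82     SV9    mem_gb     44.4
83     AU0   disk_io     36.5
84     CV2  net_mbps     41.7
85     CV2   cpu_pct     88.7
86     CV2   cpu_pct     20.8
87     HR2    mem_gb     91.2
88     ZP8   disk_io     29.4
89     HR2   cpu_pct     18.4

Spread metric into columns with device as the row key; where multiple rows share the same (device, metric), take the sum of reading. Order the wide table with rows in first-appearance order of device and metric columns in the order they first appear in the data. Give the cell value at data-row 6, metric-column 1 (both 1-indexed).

With rows in first-appearance order of device, row 6 is device=HR2. metric columns in first-appearance order: cpu_pct, net_mbps, mem_gb, temp_c, disk_io; column 1 is cpu_pct.
Long rows with device=HR2, metric=cpu_pct: 24.6 + -14.1 + 18.4 = 28.9.

28.9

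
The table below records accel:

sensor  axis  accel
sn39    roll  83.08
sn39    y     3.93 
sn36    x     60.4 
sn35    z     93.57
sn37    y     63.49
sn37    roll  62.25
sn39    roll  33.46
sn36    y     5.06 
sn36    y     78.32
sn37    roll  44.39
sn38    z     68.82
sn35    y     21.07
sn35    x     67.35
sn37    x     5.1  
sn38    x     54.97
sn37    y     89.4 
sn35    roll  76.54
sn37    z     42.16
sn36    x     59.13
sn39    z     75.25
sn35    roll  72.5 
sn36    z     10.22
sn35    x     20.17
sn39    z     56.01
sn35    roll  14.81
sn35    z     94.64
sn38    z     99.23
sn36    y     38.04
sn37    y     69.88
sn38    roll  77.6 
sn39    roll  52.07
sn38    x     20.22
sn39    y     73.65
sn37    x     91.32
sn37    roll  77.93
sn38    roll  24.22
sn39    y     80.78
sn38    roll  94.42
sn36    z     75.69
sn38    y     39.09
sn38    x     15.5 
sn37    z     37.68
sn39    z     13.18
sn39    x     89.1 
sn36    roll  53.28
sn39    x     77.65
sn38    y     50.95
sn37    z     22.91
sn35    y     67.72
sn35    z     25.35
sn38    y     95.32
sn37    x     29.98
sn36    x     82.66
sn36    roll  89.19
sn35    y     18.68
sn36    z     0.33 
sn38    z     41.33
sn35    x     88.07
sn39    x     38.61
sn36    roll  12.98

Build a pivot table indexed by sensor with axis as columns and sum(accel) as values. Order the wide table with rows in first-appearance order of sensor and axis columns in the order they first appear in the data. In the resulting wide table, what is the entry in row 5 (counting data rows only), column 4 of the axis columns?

With rows in first-appearance order of sensor, row 5 is sensor=sn38. axis columns in first-appearance order: roll, y, x, z; column 4 is z.
Long rows with sensor=sn38, axis=z: 68.82 + 99.23 + 41.33 = 209.38.

209.38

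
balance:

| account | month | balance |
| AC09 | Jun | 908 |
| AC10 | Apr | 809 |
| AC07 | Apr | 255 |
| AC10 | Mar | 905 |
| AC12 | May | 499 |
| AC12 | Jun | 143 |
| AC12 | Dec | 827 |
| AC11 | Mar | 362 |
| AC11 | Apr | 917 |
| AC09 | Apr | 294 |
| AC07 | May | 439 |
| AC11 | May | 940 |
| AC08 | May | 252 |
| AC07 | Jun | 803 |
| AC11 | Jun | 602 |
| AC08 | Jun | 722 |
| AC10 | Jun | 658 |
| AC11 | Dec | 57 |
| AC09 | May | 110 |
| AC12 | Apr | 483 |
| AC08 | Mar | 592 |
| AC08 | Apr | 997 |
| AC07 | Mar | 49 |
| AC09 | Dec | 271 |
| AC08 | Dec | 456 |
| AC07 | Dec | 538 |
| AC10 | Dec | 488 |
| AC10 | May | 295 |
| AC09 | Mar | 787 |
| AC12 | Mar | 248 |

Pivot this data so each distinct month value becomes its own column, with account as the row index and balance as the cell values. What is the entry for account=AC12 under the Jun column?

Wide layout: rows indexed by account, columns are the 5 distinct month values (Jun, Apr, Mar, May, Dec).
Cell (account=AC12, month=Jun) draws from the long row where account=AC12 and month=Jun, which has balance=143.

143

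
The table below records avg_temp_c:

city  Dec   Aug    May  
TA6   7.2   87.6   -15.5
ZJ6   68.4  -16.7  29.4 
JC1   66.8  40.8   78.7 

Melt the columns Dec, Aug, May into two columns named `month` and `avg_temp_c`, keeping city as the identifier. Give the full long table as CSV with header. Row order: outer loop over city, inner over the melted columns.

Each (city, column) pair becomes one row: 3 × 3 = 9 rows.
For example, (TA6, Dec) → avg_temp_c=7.2.

city,month,avg_temp_c
TA6,Dec,7.2
TA6,Aug,87.6
TA6,May,-15.5
ZJ6,Dec,68.4
ZJ6,Aug,-16.7
ZJ6,May,29.4
JC1,Dec,66.8
JC1,Aug,40.8
JC1,May,78.7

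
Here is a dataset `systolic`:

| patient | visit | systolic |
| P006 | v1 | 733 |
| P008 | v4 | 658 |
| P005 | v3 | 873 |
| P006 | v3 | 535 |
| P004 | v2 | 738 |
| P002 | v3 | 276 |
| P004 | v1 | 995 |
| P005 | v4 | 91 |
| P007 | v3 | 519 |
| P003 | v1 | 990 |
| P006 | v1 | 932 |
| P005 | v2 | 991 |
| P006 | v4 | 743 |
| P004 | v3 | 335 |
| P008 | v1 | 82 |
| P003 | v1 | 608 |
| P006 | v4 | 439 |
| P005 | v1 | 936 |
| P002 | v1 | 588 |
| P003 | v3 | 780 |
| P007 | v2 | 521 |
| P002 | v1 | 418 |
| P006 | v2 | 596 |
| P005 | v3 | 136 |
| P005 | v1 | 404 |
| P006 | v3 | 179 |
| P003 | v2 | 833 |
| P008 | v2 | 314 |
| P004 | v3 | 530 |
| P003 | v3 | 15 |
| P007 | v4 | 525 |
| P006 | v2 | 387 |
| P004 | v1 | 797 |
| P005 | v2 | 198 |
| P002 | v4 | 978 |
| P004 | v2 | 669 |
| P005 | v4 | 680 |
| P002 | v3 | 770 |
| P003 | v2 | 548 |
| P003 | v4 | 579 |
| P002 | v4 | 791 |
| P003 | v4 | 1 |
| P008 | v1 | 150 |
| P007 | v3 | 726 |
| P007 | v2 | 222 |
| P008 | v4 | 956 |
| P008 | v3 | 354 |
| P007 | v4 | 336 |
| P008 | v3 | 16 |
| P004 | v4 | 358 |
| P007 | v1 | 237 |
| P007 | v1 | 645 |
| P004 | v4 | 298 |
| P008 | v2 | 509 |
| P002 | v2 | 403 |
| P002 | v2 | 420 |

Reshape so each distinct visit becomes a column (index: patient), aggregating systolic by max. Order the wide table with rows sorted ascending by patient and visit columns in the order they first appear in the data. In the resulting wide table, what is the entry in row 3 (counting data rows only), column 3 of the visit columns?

With rows sorted ascending by patient, row 3 is patient=P004. visit columns in first-appearance order: v1, v4, v3, v2; column 3 is v3.
Long rows with patient=P004, visit=v3: max(335, 530) = 530.

530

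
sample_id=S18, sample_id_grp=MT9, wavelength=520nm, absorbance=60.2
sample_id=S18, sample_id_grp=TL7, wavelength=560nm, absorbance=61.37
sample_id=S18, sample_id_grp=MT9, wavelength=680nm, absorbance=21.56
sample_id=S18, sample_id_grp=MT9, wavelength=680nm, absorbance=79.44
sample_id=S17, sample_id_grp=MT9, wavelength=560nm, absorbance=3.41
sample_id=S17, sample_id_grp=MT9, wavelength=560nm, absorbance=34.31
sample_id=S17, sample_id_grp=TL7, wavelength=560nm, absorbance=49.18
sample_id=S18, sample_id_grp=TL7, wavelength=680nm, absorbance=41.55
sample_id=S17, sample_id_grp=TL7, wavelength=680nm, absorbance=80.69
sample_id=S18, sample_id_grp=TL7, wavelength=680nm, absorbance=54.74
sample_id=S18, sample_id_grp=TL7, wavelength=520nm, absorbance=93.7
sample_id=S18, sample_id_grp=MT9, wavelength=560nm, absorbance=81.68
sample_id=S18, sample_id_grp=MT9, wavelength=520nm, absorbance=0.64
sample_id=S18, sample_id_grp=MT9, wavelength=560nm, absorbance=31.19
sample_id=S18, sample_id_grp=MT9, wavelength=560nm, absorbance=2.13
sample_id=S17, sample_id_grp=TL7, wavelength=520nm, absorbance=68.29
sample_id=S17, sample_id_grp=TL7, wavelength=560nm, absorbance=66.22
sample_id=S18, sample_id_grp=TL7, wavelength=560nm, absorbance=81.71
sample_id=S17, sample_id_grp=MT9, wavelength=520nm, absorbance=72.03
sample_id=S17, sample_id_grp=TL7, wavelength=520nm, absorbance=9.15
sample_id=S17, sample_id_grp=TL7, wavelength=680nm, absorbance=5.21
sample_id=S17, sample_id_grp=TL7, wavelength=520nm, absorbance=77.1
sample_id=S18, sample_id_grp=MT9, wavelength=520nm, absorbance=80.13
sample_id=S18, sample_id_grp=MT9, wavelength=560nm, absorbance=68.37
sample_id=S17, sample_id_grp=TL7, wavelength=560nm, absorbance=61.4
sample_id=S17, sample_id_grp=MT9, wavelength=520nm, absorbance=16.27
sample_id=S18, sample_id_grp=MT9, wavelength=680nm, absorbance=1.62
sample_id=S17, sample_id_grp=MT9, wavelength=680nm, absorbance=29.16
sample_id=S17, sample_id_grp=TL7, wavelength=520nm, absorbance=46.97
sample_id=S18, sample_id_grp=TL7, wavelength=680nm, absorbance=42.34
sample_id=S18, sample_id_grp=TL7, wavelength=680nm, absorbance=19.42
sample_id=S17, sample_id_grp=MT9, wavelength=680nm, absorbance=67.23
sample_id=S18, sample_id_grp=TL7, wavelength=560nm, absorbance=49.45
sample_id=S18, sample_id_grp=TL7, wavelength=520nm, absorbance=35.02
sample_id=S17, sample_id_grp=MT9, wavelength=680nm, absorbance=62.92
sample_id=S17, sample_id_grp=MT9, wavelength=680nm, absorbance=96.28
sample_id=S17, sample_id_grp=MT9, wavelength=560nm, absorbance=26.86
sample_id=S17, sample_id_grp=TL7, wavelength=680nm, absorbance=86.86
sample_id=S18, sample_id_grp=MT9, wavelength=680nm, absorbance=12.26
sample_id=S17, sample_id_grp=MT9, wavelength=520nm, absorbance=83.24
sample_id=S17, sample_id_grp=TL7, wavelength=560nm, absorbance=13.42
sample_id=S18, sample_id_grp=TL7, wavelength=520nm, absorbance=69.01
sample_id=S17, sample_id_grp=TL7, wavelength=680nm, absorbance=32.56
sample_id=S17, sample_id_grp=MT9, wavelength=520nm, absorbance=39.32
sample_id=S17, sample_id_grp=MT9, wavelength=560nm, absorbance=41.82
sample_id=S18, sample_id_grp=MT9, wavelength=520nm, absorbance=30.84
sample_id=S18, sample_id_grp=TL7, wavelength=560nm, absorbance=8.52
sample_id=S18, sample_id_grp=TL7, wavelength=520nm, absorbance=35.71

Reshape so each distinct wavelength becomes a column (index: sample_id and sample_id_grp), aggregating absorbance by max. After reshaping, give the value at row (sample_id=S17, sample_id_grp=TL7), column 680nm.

Rows with sample_id=S17, sample_id_grp=TL7 and wavelength=680nm: absorbance values are 80.69, 5.21, 86.86, 32.56.
max(80.69, 5.21, 86.86, 32.56) = 86.86.

86.86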